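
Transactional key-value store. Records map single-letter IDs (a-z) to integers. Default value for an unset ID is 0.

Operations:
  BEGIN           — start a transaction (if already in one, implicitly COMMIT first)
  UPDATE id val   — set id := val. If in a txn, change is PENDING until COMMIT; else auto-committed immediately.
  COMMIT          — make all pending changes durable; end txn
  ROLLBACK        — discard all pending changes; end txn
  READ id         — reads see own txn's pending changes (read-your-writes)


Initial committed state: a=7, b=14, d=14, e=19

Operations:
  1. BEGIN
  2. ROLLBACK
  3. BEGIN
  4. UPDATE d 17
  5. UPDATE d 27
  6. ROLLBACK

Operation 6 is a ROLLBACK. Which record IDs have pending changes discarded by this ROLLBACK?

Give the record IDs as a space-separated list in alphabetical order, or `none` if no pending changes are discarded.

Answer: d

Derivation:
Initial committed: {a=7, b=14, d=14, e=19}
Op 1: BEGIN: in_txn=True, pending={}
Op 2: ROLLBACK: discarded pending []; in_txn=False
Op 3: BEGIN: in_txn=True, pending={}
Op 4: UPDATE d=17 (pending; pending now {d=17})
Op 5: UPDATE d=27 (pending; pending now {d=27})
Op 6: ROLLBACK: discarded pending ['d']; in_txn=False
ROLLBACK at op 6 discards: ['d']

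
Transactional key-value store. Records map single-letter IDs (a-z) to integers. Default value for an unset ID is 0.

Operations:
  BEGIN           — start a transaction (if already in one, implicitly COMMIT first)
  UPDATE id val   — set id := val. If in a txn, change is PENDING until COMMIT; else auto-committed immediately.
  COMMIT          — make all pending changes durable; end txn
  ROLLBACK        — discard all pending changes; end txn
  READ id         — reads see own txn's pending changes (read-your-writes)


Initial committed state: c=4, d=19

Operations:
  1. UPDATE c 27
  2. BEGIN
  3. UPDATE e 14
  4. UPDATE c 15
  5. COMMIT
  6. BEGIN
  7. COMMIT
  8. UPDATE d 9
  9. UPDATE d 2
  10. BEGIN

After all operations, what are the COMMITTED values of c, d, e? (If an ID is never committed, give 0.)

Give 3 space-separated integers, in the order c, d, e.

Initial committed: {c=4, d=19}
Op 1: UPDATE c=27 (auto-commit; committed c=27)
Op 2: BEGIN: in_txn=True, pending={}
Op 3: UPDATE e=14 (pending; pending now {e=14})
Op 4: UPDATE c=15 (pending; pending now {c=15, e=14})
Op 5: COMMIT: merged ['c', 'e'] into committed; committed now {c=15, d=19, e=14}
Op 6: BEGIN: in_txn=True, pending={}
Op 7: COMMIT: merged [] into committed; committed now {c=15, d=19, e=14}
Op 8: UPDATE d=9 (auto-commit; committed d=9)
Op 9: UPDATE d=2 (auto-commit; committed d=2)
Op 10: BEGIN: in_txn=True, pending={}
Final committed: {c=15, d=2, e=14}

Answer: 15 2 14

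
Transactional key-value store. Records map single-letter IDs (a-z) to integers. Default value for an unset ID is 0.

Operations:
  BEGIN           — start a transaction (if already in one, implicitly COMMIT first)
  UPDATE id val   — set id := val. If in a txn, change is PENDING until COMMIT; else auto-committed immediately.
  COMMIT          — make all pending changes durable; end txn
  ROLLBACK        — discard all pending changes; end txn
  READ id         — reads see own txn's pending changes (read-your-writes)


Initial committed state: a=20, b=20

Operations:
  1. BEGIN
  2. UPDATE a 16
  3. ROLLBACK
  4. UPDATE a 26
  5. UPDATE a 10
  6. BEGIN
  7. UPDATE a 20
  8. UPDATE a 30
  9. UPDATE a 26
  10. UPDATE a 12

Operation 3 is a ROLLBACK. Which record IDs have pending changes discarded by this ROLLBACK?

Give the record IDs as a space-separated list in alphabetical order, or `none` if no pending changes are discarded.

Answer: a

Derivation:
Initial committed: {a=20, b=20}
Op 1: BEGIN: in_txn=True, pending={}
Op 2: UPDATE a=16 (pending; pending now {a=16})
Op 3: ROLLBACK: discarded pending ['a']; in_txn=False
Op 4: UPDATE a=26 (auto-commit; committed a=26)
Op 5: UPDATE a=10 (auto-commit; committed a=10)
Op 6: BEGIN: in_txn=True, pending={}
Op 7: UPDATE a=20 (pending; pending now {a=20})
Op 8: UPDATE a=30 (pending; pending now {a=30})
Op 9: UPDATE a=26 (pending; pending now {a=26})
Op 10: UPDATE a=12 (pending; pending now {a=12})
ROLLBACK at op 3 discards: ['a']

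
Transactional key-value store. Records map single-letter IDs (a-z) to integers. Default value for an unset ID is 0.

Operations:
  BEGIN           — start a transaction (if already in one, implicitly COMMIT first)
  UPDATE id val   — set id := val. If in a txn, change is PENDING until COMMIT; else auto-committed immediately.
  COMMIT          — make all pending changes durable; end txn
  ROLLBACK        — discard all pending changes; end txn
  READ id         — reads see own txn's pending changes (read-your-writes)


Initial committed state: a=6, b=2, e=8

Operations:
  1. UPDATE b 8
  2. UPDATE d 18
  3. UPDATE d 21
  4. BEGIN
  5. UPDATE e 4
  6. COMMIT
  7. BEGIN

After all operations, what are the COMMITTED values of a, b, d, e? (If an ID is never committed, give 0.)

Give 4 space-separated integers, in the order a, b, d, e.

Answer: 6 8 21 4

Derivation:
Initial committed: {a=6, b=2, e=8}
Op 1: UPDATE b=8 (auto-commit; committed b=8)
Op 2: UPDATE d=18 (auto-commit; committed d=18)
Op 3: UPDATE d=21 (auto-commit; committed d=21)
Op 4: BEGIN: in_txn=True, pending={}
Op 5: UPDATE e=4 (pending; pending now {e=4})
Op 6: COMMIT: merged ['e'] into committed; committed now {a=6, b=8, d=21, e=4}
Op 7: BEGIN: in_txn=True, pending={}
Final committed: {a=6, b=8, d=21, e=4}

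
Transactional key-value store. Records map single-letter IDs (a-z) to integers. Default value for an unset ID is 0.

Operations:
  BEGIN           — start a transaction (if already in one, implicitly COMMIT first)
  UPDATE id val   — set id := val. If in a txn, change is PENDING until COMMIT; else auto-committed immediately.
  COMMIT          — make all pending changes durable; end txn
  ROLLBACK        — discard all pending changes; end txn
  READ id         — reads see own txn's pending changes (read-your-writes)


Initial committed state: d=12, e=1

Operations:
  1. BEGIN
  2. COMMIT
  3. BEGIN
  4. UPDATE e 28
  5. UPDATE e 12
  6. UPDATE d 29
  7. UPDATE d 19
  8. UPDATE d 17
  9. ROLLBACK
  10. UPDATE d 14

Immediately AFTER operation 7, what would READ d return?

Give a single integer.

Answer: 19

Derivation:
Initial committed: {d=12, e=1}
Op 1: BEGIN: in_txn=True, pending={}
Op 2: COMMIT: merged [] into committed; committed now {d=12, e=1}
Op 3: BEGIN: in_txn=True, pending={}
Op 4: UPDATE e=28 (pending; pending now {e=28})
Op 5: UPDATE e=12 (pending; pending now {e=12})
Op 6: UPDATE d=29 (pending; pending now {d=29, e=12})
Op 7: UPDATE d=19 (pending; pending now {d=19, e=12})
After op 7: visible(d) = 19 (pending={d=19, e=12}, committed={d=12, e=1})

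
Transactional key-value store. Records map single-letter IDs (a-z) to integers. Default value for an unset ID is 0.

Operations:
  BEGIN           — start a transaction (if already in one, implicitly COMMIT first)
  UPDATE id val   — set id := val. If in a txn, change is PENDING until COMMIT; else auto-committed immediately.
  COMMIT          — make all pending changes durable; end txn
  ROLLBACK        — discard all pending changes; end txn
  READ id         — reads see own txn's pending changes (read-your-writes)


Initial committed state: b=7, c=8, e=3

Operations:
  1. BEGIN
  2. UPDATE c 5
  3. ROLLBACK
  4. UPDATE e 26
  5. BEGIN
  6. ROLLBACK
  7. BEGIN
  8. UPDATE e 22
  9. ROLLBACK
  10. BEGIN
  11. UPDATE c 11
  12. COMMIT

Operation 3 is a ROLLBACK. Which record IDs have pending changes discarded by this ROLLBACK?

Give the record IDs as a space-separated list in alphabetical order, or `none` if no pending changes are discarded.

Initial committed: {b=7, c=8, e=3}
Op 1: BEGIN: in_txn=True, pending={}
Op 2: UPDATE c=5 (pending; pending now {c=5})
Op 3: ROLLBACK: discarded pending ['c']; in_txn=False
Op 4: UPDATE e=26 (auto-commit; committed e=26)
Op 5: BEGIN: in_txn=True, pending={}
Op 6: ROLLBACK: discarded pending []; in_txn=False
Op 7: BEGIN: in_txn=True, pending={}
Op 8: UPDATE e=22 (pending; pending now {e=22})
Op 9: ROLLBACK: discarded pending ['e']; in_txn=False
Op 10: BEGIN: in_txn=True, pending={}
Op 11: UPDATE c=11 (pending; pending now {c=11})
Op 12: COMMIT: merged ['c'] into committed; committed now {b=7, c=11, e=26}
ROLLBACK at op 3 discards: ['c']

Answer: c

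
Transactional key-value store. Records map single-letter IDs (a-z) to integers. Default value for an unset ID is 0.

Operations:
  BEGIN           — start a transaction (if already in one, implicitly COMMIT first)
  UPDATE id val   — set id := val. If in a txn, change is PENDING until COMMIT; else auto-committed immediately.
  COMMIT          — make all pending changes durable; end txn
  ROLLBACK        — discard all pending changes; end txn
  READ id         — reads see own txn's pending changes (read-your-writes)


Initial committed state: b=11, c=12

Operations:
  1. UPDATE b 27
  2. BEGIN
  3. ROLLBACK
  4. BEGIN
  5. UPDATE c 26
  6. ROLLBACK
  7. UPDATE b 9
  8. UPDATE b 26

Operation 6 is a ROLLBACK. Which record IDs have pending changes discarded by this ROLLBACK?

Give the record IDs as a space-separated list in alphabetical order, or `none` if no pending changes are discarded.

Initial committed: {b=11, c=12}
Op 1: UPDATE b=27 (auto-commit; committed b=27)
Op 2: BEGIN: in_txn=True, pending={}
Op 3: ROLLBACK: discarded pending []; in_txn=False
Op 4: BEGIN: in_txn=True, pending={}
Op 5: UPDATE c=26 (pending; pending now {c=26})
Op 6: ROLLBACK: discarded pending ['c']; in_txn=False
Op 7: UPDATE b=9 (auto-commit; committed b=9)
Op 8: UPDATE b=26 (auto-commit; committed b=26)
ROLLBACK at op 6 discards: ['c']

Answer: c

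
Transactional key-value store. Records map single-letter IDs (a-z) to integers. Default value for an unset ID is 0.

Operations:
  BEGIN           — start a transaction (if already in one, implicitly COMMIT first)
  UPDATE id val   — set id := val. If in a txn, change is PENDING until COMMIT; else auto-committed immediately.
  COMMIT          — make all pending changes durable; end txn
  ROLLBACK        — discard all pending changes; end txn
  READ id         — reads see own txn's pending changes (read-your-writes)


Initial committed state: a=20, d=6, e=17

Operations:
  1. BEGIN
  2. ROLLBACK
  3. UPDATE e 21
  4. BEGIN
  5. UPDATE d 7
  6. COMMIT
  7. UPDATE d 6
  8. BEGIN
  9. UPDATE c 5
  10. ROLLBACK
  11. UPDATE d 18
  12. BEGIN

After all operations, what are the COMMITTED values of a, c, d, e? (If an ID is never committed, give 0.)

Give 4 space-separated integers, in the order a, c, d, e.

Answer: 20 0 18 21

Derivation:
Initial committed: {a=20, d=6, e=17}
Op 1: BEGIN: in_txn=True, pending={}
Op 2: ROLLBACK: discarded pending []; in_txn=False
Op 3: UPDATE e=21 (auto-commit; committed e=21)
Op 4: BEGIN: in_txn=True, pending={}
Op 5: UPDATE d=7 (pending; pending now {d=7})
Op 6: COMMIT: merged ['d'] into committed; committed now {a=20, d=7, e=21}
Op 7: UPDATE d=6 (auto-commit; committed d=6)
Op 8: BEGIN: in_txn=True, pending={}
Op 9: UPDATE c=5 (pending; pending now {c=5})
Op 10: ROLLBACK: discarded pending ['c']; in_txn=False
Op 11: UPDATE d=18 (auto-commit; committed d=18)
Op 12: BEGIN: in_txn=True, pending={}
Final committed: {a=20, d=18, e=21}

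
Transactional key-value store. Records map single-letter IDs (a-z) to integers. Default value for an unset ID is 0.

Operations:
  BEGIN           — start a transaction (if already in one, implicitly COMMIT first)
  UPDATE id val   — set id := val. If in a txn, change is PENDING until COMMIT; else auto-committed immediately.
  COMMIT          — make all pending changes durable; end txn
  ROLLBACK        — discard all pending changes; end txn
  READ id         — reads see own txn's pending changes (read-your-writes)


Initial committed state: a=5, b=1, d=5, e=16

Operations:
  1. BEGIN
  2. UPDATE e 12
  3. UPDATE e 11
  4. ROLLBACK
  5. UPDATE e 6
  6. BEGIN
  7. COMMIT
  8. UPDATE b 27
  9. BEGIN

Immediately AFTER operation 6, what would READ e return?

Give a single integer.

Initial committed: {a=5, b=1, d=5, e=16}
Op 1: BEGIN: in_txn=True, pending={}
Op 2: UPDATE e=12 (pending; pending now {e=12})
Op 3: UPDATE e=11 (pending; pending now {e=11})
Op 4: ROLLBACK: discarded pending ['e']; in_txn=False
Op 5: UPDATE e=6 (auto-commit; committed e=6)
Op 6: BEGIN: in_txn=True, pending={}
After op 6: visible(e) = 6 (pending={}, committed={a=5, b=1, d=5, e=6})

Answer: 6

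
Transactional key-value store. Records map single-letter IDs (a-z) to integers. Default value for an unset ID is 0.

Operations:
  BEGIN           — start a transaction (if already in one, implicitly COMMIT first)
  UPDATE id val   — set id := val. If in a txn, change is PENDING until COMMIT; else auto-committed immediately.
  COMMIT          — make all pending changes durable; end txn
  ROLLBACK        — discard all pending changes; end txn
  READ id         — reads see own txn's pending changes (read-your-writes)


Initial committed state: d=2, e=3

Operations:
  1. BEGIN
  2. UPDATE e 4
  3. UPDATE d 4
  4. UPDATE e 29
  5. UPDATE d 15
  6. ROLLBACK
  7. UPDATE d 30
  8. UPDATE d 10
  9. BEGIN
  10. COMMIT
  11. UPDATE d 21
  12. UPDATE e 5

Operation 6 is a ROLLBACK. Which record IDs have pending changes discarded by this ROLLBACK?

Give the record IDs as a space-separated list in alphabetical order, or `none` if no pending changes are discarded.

Initial committed: {d=2, e=3}
Op 1: BEGIN: in_txn=True, pending={}
Op 2: UPDATE e=4 (pending; pending now {e=4})
Op 3: UPDATE d=4 (pending; pending now {d=4, e=4})
Op 4: UPDATE e=29 (pending; pending now {d=4, e=29})
Op 5: UPDATE d=15 (pending; pending now {d=15, e=29})
Op 6: ROLLBACK: discarded pending ['d', 'e']; in_txn=False
Op 7: UPDATE d=30 (auto-commit; committed d=30)
Op 8: UPDATE d=10 (auto-commit; committed d=10)
Op 9: BEGIN: in_txn=True, pending={}
Op 10: COMMIT: merged [] into committed; committed now {d=10, e=3}
Op 11: UPDATE d=21 (auto-commit; committed d=21)
Op 12: UPDATE e=5 (auto-commit; committed e=5)
ROLLBACK at op 6 discards: ['d', 'e']

Answer: d e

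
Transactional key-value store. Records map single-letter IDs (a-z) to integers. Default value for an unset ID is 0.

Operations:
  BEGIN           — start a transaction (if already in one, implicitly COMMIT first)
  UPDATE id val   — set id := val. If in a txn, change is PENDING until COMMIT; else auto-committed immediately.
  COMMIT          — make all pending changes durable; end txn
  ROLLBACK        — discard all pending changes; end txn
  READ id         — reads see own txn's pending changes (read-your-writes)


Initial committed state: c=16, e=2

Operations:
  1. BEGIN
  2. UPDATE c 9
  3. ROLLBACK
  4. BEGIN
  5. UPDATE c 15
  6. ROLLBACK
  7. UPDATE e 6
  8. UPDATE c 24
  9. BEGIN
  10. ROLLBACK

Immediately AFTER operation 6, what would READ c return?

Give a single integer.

Initial committed: {c=16, e=2}
Op 1: BEGIN: in_txn=True, pending={}
Op 2: UPDATE c=9 (pending; pending now {c=9})
Op 3: ROLLBACK: discarded pending ['c']; in_txn=False
Op 4: BEGIN: in_txn=True, pending={}
Op 5: UPDATE c=15 (pending; pending now {c=15})
Op 6: ROLLBACK: discarded pending ['c']; in_txn=False
After op 6: visible(c) = 16 (pending={}, committed={c=16, e=2})

Answer: 16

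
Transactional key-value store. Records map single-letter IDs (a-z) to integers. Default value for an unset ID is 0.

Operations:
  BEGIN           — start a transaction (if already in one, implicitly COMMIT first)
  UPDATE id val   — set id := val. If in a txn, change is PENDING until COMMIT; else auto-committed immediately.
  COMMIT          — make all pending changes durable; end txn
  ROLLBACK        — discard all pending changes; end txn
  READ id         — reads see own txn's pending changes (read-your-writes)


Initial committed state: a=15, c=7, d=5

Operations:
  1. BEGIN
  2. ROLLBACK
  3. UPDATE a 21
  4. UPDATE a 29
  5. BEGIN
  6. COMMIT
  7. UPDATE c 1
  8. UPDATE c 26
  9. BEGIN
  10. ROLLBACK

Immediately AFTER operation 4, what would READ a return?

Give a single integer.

Initial committed: {a=15, c=7, d=5}
Op 1: BEGIN: in_txn=True, pending={}
Op 2: ROLLBACK: discarded pending []; in_txn=False
Op 3: UPDATE a=21 (auto-commit; committed a=21)
Op 4: UPDATE a=29 (auto-commit; committed a=29)
After op 4: visible(a) = 29 (pending={}, committed={a=29, c=7, d=5})

Answer: 29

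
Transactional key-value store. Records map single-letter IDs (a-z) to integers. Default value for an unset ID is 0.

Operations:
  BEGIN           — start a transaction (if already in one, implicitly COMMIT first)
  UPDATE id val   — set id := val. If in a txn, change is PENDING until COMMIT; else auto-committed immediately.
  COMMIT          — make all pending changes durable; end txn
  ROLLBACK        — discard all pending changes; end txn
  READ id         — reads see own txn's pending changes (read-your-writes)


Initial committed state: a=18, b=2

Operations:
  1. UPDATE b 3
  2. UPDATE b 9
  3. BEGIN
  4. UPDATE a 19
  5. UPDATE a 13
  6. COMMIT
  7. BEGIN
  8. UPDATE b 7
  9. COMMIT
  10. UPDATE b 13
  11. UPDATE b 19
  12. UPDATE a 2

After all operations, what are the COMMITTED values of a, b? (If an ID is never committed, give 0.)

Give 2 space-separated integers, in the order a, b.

Initial committed: {a=18, b=2}
Op 1: UPDATE b=3 (auto-commit; committed b=3)
Op 2: UPDATE b=9 (auto-commit; committed b=9)
Op 3: BEGIN: in_txn=True, pending={}
Op 4: UPDATE a=19 (pending; pending now {a=19})
Op 5: UPDATE a=13 (pending; pending now {a=13})
Op 6: COMMIT: merged ['a'] into committed; committed now {a=13, b=9}
Op 7: BEGIN: in_txn=True, pending={}
Op 8: UPDATE b=7 (pending; pending now {b=7})
Op 9: COMMIT: merged ['b'] into committed; committed now {a=13, b=7}
Op 10: UPDATE b=13 (auto-commit; committed b=13)
Op 11: UPDATE b=19 (auto-commit; committed b=19)
Op 12: UPDATE a=2 (auto-commit; committed a=2)
Final committed: {a=2, b=19}

Answer: 2 19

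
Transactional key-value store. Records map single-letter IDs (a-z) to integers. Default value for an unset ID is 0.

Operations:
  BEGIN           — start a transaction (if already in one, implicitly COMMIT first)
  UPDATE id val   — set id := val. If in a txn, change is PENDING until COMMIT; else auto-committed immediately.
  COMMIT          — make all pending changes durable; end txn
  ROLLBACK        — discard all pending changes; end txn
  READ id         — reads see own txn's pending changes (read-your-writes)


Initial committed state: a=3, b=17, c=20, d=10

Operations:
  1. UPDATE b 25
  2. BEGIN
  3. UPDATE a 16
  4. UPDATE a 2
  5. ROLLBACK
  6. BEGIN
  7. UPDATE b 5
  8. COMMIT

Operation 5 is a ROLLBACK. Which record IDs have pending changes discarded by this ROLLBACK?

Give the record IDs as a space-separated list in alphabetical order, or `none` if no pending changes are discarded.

Initial committed: {a=3, b=17, c=20, d=10}
Op 1: UPDATE b=25 (auto-commit; committed b=25)
Op 2: BEGIN: in_txn=True, pending={}
Op 3: UPDATE a=16 (pending; pending now {a=16})
Op 4: UPDATE a=2 (pending; pending now {a=2})
Op 5: ROLLBACK: discarded pending ['a']; in_txn=False
Op 6: BEGIN: in_txn=True, pending={}
Op 7: UPDATE b=5 (pending; pending now {b=5})
Op 8: COMMIT: merged ['b'] into committed; committed now {a=3, b=5, c=20, d=10}
ROLLBACK at op 5 discards: ['a']

Answer: a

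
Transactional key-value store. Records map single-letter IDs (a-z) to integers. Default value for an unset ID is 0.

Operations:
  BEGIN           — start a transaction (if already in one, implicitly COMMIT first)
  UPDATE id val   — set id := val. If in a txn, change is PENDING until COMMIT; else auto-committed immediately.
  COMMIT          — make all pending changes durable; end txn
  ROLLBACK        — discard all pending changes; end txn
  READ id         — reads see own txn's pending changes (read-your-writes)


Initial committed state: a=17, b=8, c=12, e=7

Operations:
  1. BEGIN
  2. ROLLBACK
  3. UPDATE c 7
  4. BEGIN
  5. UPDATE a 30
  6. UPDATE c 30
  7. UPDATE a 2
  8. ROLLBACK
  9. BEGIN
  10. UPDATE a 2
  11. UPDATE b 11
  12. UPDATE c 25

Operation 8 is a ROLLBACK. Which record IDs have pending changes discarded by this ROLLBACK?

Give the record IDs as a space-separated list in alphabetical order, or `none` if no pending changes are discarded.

Initial committed: {a=17, b=8, c=12, e=7}
Op 1: BEGIN: in_txn=True, pending={}
Op 2: ROLLBACK: discarded pending []; in_txn=False
Op 3: UPDATE c=7 (auto-commit; committed c=7)
Op 4: BEGIN: in_txn=True, pending={}
Op 5: UPDATE a=30 (pending; pending now {a=30})
Op 6: UPDATE c=30 (pending; pending now {a=30, c=30})
Op 7: UPDATE a=2 (pending; pending now {a=2, c=30})
Op 8: ROLLBACK: discarded pending ['a', 'c']; in_txn=False
Op 9: BEGIN: in_txn=True, pending={}
Op 10: UPDATE a=2 (pending; pending now {a=2})
Op 11: UPDATE b=11 (pending; pending now {a=2, b=11})
Op 12: UPDATE c=25 (pending; pending now {a=2, b=11, c=25})
ROLLBACK at op 8 discards: ['a', 'c']

Answer: a c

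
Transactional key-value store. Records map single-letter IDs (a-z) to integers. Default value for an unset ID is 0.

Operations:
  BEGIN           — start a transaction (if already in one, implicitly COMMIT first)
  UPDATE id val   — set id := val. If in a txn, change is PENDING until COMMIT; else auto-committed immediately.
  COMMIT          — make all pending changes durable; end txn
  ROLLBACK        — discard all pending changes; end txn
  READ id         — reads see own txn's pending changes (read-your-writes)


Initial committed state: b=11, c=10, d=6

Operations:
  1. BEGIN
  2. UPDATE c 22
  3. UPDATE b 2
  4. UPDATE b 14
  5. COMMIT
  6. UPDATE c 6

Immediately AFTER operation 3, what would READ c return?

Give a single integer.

Answer: 22

Derivation:
Initial committed: {b=11, c=10, d=6}
Op 1: BEGIN: in_txn=True, pending={}
Op 2: UPDATE c=22 (pending; pending now {c=22})
Op 3: UPDATE b=2 (pending; pending now {b=2, c=22})
After op 3: visible(c) = 22 (pending={b=2, c=22}, committed={b=11, c=10, d=6})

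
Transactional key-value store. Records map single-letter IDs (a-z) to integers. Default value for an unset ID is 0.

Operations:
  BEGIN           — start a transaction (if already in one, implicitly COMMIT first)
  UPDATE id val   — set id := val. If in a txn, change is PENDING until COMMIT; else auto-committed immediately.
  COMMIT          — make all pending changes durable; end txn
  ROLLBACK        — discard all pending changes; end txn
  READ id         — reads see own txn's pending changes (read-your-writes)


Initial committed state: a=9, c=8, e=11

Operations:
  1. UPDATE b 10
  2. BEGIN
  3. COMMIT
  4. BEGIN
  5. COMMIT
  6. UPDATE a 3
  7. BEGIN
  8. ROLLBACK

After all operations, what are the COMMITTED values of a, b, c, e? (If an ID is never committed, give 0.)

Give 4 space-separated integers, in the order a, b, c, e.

Initial committed: {a=9, c=8, e=11}
Op 1: UPDATE b=10 (auto-commit; committed b=10)
Op 2: BEGIN: in_txn=True, pending={}
Op 3: COMMIT: merged [] into committed; committed now {a=9, b=10, c=8, e=11}
Op 4: BEGIN: in_txn=True, pending={}
Op 5: COMMIT: merged [] into committed; committed now {a=9, b=10, c=8, e=11}
Op 6: UPDATE a=3 (auto-commit; committed a=3)
Op 7: BEGIN: in_txn=True, pending={}
Op 8: ROLLBACK: discarded pending []; in_txn=False
Final committed: {a=3, b=10, c=8, e=11}

Answer: 3 10 8 11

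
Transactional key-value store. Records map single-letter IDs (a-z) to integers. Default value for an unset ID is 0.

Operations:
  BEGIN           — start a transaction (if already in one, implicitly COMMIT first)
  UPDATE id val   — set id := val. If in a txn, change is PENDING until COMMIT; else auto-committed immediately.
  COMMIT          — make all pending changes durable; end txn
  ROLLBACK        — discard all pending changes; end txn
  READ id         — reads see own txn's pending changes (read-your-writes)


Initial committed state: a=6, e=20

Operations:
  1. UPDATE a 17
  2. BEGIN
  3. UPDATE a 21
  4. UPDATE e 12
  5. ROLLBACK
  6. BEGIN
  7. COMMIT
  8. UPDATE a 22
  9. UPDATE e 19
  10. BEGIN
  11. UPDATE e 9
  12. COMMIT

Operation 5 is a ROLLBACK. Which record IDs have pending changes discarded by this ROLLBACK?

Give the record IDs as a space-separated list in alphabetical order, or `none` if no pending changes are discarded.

Answer: a e

Derivation:
Initial committed: {a=6, e=20}
Op 1: UPDATE a=17 (auto-commit; committed a=17)
Op 2: BEGIN: in_txn=True, pending={}
Op 3: UPDATE a=21 (pending; pending now {a=21})
Op 4: UPDATE e=12 (pending; pending now {a=21, e=12})
Op 5: ROLLBACK: discarded pending ['a', 'e']; in_txn=False
Op 6: BEGIN: in_txn=True, pending={}
Op 7: COMMIT: merged [] into committed; committed now {a=17, e=20}
Op 8: UPDATE a=22 (auto-commit; committed a=22)
Op 9: UPDATE e=19 (auto-commit; committed e=19)
Op 10: BEGIN: in_txn=True, pending={}
Op 11: UPDATE e=9 (pending; pending now {e=9})
Op 12: COMMIT: merged ['e'] into committed; committed now {a=22, e=9}
ROLLBACK at op 5 discards: ['a', 'e']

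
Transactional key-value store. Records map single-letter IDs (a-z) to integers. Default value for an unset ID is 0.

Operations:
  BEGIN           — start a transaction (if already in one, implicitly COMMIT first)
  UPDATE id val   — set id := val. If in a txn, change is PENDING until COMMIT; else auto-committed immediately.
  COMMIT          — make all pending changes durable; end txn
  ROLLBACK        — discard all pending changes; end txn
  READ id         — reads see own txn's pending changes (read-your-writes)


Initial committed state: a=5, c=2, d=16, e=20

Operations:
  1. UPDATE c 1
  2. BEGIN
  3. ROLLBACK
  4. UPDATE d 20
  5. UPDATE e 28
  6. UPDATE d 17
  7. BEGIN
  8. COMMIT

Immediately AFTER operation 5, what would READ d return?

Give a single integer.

Initial committed: {a=5, c=2, d=16, e=20}
Op 1: UPDATE c=1 (auto-commit; committed c=1)
Op 2: BEGIN: in_txn=True, pending={}
Op 3: ROLLBACK: discarded pending []; in_txn=False
Op 4: UPDATE d=20 (auto-commit; committed d=20)
Op 5: UPDATE e=28 (auto-commit; committed e=28)
After op 5: visible(d) = 20 (pending={}, committed={a=5, c=1, d=20, e=28})

Answer: 20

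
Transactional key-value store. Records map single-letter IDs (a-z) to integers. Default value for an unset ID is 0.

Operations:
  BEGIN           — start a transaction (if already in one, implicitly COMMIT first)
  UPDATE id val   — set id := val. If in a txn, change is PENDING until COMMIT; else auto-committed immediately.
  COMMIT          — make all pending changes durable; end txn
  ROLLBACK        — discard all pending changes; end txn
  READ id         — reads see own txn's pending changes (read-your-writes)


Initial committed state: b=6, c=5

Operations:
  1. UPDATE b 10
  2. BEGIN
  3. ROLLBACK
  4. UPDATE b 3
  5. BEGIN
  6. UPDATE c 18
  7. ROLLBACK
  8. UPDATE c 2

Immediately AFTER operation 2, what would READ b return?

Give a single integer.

Initial committed: {b=6, c=5}
Op 1: UPDATE b=10 (auto-commit; committed b=10)
Op 2: BEGIN: in_txn=True, pending={}
After op 2: visible(b) = 10 (pending={}, committed={b=10, c=5})

Answer: 10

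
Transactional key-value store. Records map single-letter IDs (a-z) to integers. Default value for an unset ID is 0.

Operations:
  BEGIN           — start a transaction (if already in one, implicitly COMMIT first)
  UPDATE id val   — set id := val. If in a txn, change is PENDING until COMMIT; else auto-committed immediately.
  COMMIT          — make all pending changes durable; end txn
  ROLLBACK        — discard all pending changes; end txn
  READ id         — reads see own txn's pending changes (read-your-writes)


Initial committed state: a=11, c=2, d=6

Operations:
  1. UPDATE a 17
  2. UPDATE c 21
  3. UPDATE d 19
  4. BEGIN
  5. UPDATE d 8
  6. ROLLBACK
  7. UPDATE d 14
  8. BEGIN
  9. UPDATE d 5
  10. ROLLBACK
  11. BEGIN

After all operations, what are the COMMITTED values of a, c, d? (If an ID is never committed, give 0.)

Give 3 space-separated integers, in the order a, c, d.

Answer: 17 21 14

Derivation:
Initial committed: {a=11, c=2, d=6}
Op 1: UPDATE a=17 (auto-commit; committed a=17)
Op 2: UPDATE c=21 (auto-commit; committed c=21)
Op 3: UPDATE d=19 (auto-commit; committed d=19)
Op 4: BEGIN: in_txn=True, pending={}
Op 5: UPDATE d=8 (pending; pending now {d=8})
Op 6: ROLLBACK: discarded pending ['d']; in_txn=False
Op 7: UPDATE d=14 (auto-commit; committed d=14)
Op 8: BEGIN: in_txn=True, pending={}
Op 9: UPDATE d=5 (pending; pending now {d=5})
Op 10: ROLLBACK: discarded pending ['d']; in_txn=False
Op 11: BEGIN: in_txn=True, pending={}
Final committed: {a=17, c=21, d=14}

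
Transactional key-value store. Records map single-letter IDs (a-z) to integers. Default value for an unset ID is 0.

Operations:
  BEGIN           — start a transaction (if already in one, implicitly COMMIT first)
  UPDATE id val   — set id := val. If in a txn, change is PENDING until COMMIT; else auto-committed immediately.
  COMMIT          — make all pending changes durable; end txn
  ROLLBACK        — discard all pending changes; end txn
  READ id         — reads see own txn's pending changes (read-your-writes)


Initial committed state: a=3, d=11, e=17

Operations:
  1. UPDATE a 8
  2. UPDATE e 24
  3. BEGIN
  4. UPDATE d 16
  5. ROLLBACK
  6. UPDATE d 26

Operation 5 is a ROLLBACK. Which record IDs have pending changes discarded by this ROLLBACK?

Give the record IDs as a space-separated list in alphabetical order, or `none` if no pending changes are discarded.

Answer: d

Derivation:
Initial committed: {a=3, d=11, e=17}
Op 1: UPDATE a=8 (auto-commit; committed a=8)
Op 2: UPDATE e=24 (auto-commit; committed e=24)
Op 3: BEGIN: in_txn=True, pending={}
Op 4: UPDATE d=16 (pending; pending now {d=16})
Op 5: ROLLBACK: discarded pending ['d']; in_txn=False
Op 6: UPDATE d=26 (auto-commit; committed d=26)
ROLLBACK at op 5 discards: ['d']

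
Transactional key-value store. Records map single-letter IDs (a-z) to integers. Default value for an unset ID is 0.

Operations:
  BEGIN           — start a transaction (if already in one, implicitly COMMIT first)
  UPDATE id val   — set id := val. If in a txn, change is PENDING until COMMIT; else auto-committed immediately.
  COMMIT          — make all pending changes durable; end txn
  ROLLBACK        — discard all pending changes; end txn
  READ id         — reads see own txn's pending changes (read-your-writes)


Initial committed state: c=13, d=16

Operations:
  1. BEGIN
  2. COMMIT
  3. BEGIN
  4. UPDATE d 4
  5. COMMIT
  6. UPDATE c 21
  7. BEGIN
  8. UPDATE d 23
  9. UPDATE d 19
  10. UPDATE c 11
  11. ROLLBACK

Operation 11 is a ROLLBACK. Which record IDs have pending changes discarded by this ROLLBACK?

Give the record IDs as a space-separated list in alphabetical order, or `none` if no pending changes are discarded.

Answer: c d

Derivation:
Initial committed: {c=13, d=16}
Op 1: BEGIN: in_txn=True, pending={}
Op 2: COMMIT: merged [] into committed; committed now {c=13, d=16}
Op 3: BEGIN: in_txn=True, pending={}
Op 4: UPDATE d=4 (pending; pending now {d=4})
Op 5: COMMIT: merged ['d'] into committed; committed now {c=13, d=4}
Op 6: UPDATE c=21 (auto-commit; committed c=21)
Op 7: BEGIN: in_txn=True, pending={}
Op 8: UPDATE d=23 (pending; pending now {d=23})
Op 9: UPDATE d=19 (pending; pending now {d=19})
Op 10: UPDATE c=11 (pending; pending now {c=11, d=19})
Op 11: ROLLBACK: discarded pending ['c', 'd']; in_txn=False
ROLLBACK at op 11 discards: ['c', 'd']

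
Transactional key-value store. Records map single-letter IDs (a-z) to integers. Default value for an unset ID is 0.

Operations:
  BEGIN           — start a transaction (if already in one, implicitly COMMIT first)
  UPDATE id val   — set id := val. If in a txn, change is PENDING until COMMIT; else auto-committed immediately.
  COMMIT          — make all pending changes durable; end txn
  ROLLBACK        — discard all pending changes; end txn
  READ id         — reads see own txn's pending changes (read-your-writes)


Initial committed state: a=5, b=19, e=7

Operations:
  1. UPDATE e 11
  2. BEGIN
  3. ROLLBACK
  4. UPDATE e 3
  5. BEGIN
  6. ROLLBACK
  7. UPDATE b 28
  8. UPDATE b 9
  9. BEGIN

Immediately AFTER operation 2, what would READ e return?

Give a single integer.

Initial committed: {a=5, b=19, e=7}
Op 1: UPDATE e=11 (auto-commit; committed e=11)
Op 2: BEGIN: in_txn=True, pending={}
After op 2: visible(e) = 11 (pending={}, committed={a=5, b=19, e=11})

Answer: 11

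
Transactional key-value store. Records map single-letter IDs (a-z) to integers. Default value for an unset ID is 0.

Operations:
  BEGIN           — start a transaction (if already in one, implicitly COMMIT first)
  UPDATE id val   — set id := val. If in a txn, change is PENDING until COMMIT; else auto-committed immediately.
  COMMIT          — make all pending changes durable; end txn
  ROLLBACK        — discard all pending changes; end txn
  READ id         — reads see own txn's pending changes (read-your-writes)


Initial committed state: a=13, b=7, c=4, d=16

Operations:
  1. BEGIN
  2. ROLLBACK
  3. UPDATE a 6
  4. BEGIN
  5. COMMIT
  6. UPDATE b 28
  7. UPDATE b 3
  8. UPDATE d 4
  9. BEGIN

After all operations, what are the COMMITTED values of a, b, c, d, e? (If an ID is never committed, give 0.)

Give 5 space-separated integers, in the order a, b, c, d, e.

Initial committed: {a=13, b=7, c=4, d=16}
Op 1: BEGIN: in_txn=True, pending={}
Op 2: ROLLBACK: discarded pending []; in_txn=False
Op 3: UPDATE a=6 (auto-commit; committed a=6)
Op 4: BEGIN: in_txn=True, pending={}
Op 5: COMMIT: merged [] into committed; committed now {a=6, b=7, c=4, d=16}
Op 6: UPDATE b=28 (auto-commit; committed b=28)
Op 7: UPDATE b=3 (auto-commit; committed b=3)
Op 8: UPDATE d=4 (auto-commit; committed d=4)
Op 9: BEGIN: in_txn=True, pending={}
Final committed: {a=6, b=3, c=4, d=4}

Answer: 6 3 4 4 0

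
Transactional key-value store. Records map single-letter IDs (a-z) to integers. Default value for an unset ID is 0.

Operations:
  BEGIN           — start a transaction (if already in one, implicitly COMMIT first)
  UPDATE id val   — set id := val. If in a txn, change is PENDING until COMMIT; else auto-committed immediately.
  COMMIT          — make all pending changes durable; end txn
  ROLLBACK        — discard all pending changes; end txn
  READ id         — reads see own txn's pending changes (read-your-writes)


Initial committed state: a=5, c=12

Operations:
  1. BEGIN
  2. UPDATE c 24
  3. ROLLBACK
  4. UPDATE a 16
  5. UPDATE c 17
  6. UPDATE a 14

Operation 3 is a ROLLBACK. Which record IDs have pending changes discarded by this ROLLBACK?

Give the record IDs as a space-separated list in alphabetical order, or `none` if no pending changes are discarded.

Answer: c

Derivation:
Initial committed: {a=5, c=12}
Op 1: BEGIN: in_txn=True, pending={}
Op 2: UPDATE c=24 (pending; pending now {c=24})
Op 3: ROLLBACK: discarded pending ['c']; in_txn=False
Op 4: UPDATE a=16 (auto-commit; committed a=16)
Op 5: UPDATE c=17 (auto-commit; committed c=17)
Op 6: UPDATE a=14 (auto-commit; committed a=14)
ROLLBACK at op 3 discards: ['c']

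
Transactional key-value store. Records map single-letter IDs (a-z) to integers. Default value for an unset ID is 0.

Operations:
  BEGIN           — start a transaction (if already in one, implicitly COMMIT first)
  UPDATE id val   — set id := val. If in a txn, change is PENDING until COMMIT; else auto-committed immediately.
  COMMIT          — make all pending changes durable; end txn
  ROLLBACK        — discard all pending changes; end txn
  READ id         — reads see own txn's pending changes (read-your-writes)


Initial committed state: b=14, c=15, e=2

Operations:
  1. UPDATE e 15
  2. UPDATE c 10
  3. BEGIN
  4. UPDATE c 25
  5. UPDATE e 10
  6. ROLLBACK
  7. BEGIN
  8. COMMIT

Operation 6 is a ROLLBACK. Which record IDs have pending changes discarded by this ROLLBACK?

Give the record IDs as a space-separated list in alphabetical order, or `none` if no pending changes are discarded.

Initial committed: {b=14, c=15, e=2}
Op 1: UPDATE e=15 (auto-commit; committed e=15)
Op 2: UPDATE c=10 (auto-commit; committed c=10)
Op 3: BEGIN: in_txn=True, pending={}
Op 4: UPDATE c=25 (pending; pending now {c=25})
Op 5: UPDATE e=10 (pending; pending now {c=25, e=10})
Op 6: ROLLBACK: discarded pending ['c', 'e']; in_txn=False
Op 7: BEGIN: in_txn=True, pending={}
Op 8: COMMIT: merged [] into committed; committed now {b=14, c=10, e=15}
ROLLBACK at op 6 discards: ['c', 'e']

Answer: c e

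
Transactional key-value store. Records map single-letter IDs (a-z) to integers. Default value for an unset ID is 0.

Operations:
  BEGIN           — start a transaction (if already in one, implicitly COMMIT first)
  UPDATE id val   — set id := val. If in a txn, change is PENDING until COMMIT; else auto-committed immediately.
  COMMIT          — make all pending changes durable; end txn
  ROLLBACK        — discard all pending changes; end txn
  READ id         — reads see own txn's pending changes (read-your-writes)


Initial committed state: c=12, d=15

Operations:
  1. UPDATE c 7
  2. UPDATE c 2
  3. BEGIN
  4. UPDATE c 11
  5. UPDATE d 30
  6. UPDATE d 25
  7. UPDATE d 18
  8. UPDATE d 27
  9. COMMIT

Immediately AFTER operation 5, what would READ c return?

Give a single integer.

Initial committed: {c=12, d=15}
Op 1: UPDATE c=7 (auto-commit; committed c=7)
Op 2: UPDATE c=2 (auto-commit; committed c=2)
Op 3: BEGIN: in_txn=True, pending={}
Op 4: UPDATE c=11 (pending; pending now {c=11})
Op 5: UPDATE d=30 (pending; pending now {c=11, d=30})
After op 5: visible(c) = 11 (pending={c=11, d=30}, committed={c=2, d=15})

Answer: 11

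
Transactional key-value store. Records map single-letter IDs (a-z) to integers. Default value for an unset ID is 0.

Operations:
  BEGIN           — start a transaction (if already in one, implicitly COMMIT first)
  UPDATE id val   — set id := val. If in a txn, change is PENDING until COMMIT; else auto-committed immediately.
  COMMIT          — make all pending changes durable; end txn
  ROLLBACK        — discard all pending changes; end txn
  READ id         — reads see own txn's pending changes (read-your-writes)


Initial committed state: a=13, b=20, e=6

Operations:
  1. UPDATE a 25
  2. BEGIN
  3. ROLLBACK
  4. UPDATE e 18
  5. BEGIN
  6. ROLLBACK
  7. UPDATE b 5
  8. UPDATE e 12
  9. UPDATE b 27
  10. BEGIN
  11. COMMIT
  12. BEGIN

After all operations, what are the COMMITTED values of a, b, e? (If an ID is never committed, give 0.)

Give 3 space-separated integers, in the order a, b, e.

Initial committed: {a=13, b=20, e=6}
Op 1: UPDATE a=25 (auto-commit; committed a=25)
Op 2: BEGIN: in_txn=True, pending={}
Op 3: ROLLBACK: discarded pending []; in_txn=False
Op 4: UPDATE e=18 (auto-commit; committed e=18)
Op 5: BEGIN: in_txn=True, pending={}
Op 6: ROLLBACK: discarded pending []; in_txn=False
Op 7: UPDATE b=5 (auto-commit; committed b=5)
Op 8: UPDATE e=12 (auto-commit; committed e=12)
Op 9: UPDATE b=27 (auto-commit; committed b=27)
Op 10: BEGIN: in_txn=True, pending={}
Op 11: COMMIT: merged [] into committed; committed now {a=25, b=27, e=12}
Op 12: BEGIN: in_txn=True, pending={}
Final committed: {a=25, b=27, e=12}

Answer: 25 27 12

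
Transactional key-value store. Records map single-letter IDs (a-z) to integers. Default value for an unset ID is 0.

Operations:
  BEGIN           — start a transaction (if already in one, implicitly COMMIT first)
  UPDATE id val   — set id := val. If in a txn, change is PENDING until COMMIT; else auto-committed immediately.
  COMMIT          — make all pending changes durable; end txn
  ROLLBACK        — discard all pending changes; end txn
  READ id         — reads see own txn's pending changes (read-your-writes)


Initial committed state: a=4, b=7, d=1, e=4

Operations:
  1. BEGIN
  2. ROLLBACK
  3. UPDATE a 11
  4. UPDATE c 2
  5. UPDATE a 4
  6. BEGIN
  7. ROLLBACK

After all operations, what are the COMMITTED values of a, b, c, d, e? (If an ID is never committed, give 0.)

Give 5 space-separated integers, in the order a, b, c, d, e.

Answer: 4 7 2 1 4

Derivation:
Initial committed: {a=4, b=7, d=1, e=4}
Op 1: BEGIN: in_txn=True, pending={}
Op 2: ROLLBACK: discarded pending []; in_txn=False
Op 3: UPDATE a=11 (auto-commit; committed a=11)
Op 4: UPDATE c=2 (auto-commit; committed c=2)
Op 5: UPDATE a=4 (auto-commit; committed a=4)
Op 6: BEGIN: in_txn=True, pending={}
Op 7: ROLLBACK: discarded pending []; in_txn=False
Final committed: {a=4, b=7, c=2, d=1, e=4}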